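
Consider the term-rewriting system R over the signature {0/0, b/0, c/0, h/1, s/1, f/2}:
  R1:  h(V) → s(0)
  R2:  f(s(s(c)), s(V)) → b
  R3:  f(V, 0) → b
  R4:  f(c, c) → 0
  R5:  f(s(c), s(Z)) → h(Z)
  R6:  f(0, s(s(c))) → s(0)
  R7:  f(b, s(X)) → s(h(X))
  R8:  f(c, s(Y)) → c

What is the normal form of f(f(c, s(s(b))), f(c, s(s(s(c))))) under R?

0

1. f(f(c, s(s(b))), f(c, s(s(s(c)))))  →  f(c, f(c, s(s(s(c)))))   [R8 at 1]
2. f(c, f(c, s(s(s(c)))))  →  f(c, c)   [R8 at 2]
3. f(c, c)  →  0   [R4 at ε]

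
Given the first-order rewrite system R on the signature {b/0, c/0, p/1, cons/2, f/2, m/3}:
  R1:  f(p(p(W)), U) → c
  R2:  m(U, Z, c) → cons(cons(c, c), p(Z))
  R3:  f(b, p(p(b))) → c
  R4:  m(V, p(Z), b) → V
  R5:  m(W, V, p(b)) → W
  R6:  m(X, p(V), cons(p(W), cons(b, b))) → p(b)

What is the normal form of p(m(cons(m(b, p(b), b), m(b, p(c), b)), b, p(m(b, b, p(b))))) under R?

1. p(m(cons(m(b, p(b), b), m(b, p(c), b)), b, p(m(b, b, p(b)))))  →  p(m(cons(b, m(b, p(c), b)), b, p(m(b, b, p(b)))))   [R4 at 1.1.1]
2. p(m(cons(b, m(b, p(c), b)), b, p(m(b, b, p(b)))))  →  p(m(cons(b, b), b, p(m(b, b, p(b)))))   [R4 at 1.1.2]
3. p(m(cons(b, b), b, p(m(b, b, p(b)))))  →  p(m(cons(b, b), b, p(b)))   [R5 at 1.3.1]
4. p(m(cons(b, b), b, p(b)))  →  p(cons(b, b))   [R5 at 1]

p(cons(b, b))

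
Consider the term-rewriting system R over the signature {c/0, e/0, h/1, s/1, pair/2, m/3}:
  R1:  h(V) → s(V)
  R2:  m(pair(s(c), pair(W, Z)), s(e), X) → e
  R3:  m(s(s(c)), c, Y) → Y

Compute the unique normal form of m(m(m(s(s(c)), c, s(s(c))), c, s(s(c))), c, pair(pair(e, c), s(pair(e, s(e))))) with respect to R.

pair(pair(e, c), s(pair(e, s(e))))

1. m(m(m(s(s(c)), c, s(s(c))), c, s(s(c))), c, pair(pair(e, c), s(pair(e, s(e)))))  →  m(m(s(s(c)), c, s(s(c))), c, pair(pair(e, c), s(pair(e, s(e)))))   [R3 at 1.1]
2. m(m(s(s(c)), c, s(s(c))), c, pair(pair(e, c), s(pair(e, s(e)))))  →  m(s(s(c)), c, pair(pair(e, c), s(pair(e, s(e)))))   [R3 at 1]
3. m(s(s(c)), c, pair(pair(e, c), s(pair(e, s(e)))))  →  pair(pair(e, c), s(pair(e, s(e))))   [R3 at ε]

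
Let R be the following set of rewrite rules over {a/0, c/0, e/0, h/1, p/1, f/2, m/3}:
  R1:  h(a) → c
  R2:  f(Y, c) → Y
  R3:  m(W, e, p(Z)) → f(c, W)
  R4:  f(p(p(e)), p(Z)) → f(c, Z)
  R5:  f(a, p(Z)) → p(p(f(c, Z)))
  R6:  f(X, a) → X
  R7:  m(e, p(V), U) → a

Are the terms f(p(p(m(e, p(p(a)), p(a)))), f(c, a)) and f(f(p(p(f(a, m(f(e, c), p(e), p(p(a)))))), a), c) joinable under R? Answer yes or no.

Reduce t₁ = f(p(p(m(e, p(p(a)), p(a)))), f(c, a)):
1. f(p(p(m(e, p(p(a)), p(a)))), f(c, a))  →  f(p(p(a)), f(c, a))   [R7 at 1.1.1]
2. f(p(p(a)), f(c, a))  →  f(p(p(a)), c)   [R6 at 2]
3. f(p(p(a)), c)  →  p(p(a))   [R2 at ε]

Reduce t₂ = f(f(p(p(f(a, m(f(e, c), p(e), p(p(a)))))), a), c):
1. f(f(p(p(f(a, m(f(e, c), p(e), p(p(a)))))), a), c)  →  f(p(p(f(a, m(f(e, c), p(e), p(p(a)))))), a)   [R2 at ε]
2. f(p(p(f(a, m(f(e, c), p(e), p(p(a)))))), a)  →  p(p(f(a, m(f(e, c), p(e), p(p(a))))))   [R6 at ε]
3. p(p(f(a, m(f(e, c), p(e), p(p(a))))))  →  p(p(f(a, m(e, p(e), p(p(a))))))   [R2 at 1.1.2.1]
4. p(p(f(a, m(e, p(e), p(p(a))))))  →  p(p(f(a, a)))   [R7 at 1.1.2]
5. p(p(f(a, a)))  →  p(p(a))   [R6 at 1.1]

yes — NF(t₁) = p(p(a)), NF(t₂) = p(p(a))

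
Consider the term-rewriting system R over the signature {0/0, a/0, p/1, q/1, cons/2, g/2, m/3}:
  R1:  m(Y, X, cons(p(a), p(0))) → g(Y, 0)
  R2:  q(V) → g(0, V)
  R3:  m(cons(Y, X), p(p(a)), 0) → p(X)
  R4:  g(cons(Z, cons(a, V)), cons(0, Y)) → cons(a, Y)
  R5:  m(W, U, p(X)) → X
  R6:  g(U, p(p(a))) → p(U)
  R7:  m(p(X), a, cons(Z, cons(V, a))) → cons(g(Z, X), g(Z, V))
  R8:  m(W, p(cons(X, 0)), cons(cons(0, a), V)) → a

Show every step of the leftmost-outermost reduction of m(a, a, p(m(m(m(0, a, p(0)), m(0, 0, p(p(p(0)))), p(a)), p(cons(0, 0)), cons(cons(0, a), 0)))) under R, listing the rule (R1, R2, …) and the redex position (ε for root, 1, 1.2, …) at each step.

a

1. m(a, a, p(m(m(m(0, a, p(0)), m(0, 0, p(p(p(0)))), p(a)), p(cons(0, 0)), cons(cons(0, a), 0))))  →  m(m(m(0, a, p(0)), m(0, 0, p(p(p(0)))), p(a)), p(cons(0, 0)), cons(cons(0, a), 0))   [R5 at ε]
2. m(m(m(0, a, p(0)), m(0, 0, p(p(p(0)))), p(a)), p(cons(0, 0)), cons(cons(0, a), 0))  →  a   [R8 at ε]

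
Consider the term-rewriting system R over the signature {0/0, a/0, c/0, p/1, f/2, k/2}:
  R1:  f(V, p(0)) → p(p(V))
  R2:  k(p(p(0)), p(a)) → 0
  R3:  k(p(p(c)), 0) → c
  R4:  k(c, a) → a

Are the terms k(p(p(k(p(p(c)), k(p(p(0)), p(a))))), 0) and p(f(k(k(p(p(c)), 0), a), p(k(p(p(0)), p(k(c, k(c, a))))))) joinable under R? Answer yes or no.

Reduce t₁ = k(p(p(k(p(p(c)), k(p(p(0)), p(a))))), 0):
1. k(p(p(k(p(p(c)), k(p(p(0)), p(a))))), 0)  →  k(p(p(k(p(p(c)), 0))), 0)   [R2 at 1.1.1.2]
2. k(p(p(k(p(p(c)), 0))), 0)  →  k(p(p(c)), 0)   [R3 at 1.1.1]
3. k(p(p(c)), 0)  →  c   [R3 at ε]

Reduce t₂ = p(f(k(k(p(p(c)), 0), a), p(k(p(p(0)), p(k(c, k(c, a))))))):
1. p(f(k(k(p(p(c)), 0), a), p(k(p(p(0)), p(k(c, k(c, a)))))))  →  p(f(k(c, a), p(k(p(p(0)), p(k(c, k(c, a)))))))   [R3 at 1.1.1]
2. p(f(k(c, a), p(k(p(p(0)), p(k(c, k(c, a)))))))  →  p(f(a, p(k(p(p(0)), p(k(c, k(c, a)))))))   [R4 at 1.1]
3. p(f(a, p(k(p(p(0)), p(k(c, k(c, a)))))))  →  p(f(a, p(k(p(p(0)), p(k(c, a))))))   [R4 at 1.2.1.2.1.2]
4. p(f(a, p(k(p(p(0)), p(k(c, a))))))  →  p(f(a, p(k(p(p(0)), p(a)))))   [R4 at 1.2.1.2.1]
5. p(f(a, p(k(p(p(0)), p(a)))))  →  p(f(a, p(0)))   [R2 at 1.2.1]
6. p(f(a, p(0)))  →  p(p(p(a)))   [R1 at 1]

no — NF(t₁) = c, NF(t₂) = p(p(p(a)))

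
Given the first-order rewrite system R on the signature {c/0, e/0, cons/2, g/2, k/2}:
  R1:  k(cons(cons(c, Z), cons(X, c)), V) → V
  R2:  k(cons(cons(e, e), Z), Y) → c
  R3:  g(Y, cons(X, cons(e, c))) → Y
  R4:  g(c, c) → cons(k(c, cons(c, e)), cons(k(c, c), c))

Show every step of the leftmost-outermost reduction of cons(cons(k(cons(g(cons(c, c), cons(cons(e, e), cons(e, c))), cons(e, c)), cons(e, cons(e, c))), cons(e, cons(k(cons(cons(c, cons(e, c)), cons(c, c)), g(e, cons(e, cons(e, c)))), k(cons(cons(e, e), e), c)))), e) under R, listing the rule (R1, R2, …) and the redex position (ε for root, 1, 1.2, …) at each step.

cons(cons(cons(e, cons(e, c)), cons(e, cons(e, c))), e)

1. cons(cons(k(cons(g(cons(c, c), cons(cons(e, e), cons(e, c))), cons(e, c)), cons(e, cons(e, c))), cons(e, cons(k(cons(cons(c, cons(e, c)), cons(c, c)), g(e, cons(e, cons(e, c)))), k(cons(cons(e, e), e), c)))), e)  →  cons(cons(k(cons(cons(c, c), cons(e, c)), cons(e, cons(e, c))), cons(e, cons(k(cons(cons(c, cons(e, c)), cons(c, c)), g(e, cons(e, cons(e, c)))), k(cons(cons(e, e), e), c)))), e)   [R3 at 1.1.1.1]
2. cons(cons(k(cons(cons(c, c), cons(e, c)), cons(e, cons(e, c))), cons(e, cons(k(cons(cons(c, cons(e, c)), cons(c, c)), g(e, cons(e, cons(e, c)))), k(cons(cons(e, e), e), c)))), e)  →  cons(cons(cons(e, cons(e, c)), cons(e, cons(k(cons(cons(c, cons(e, c)), cons(c, c)), g(e, cons(e, cons(e, c)))), k(cons(cons(e, e), e), c)))), e)   [R1 at 1.1]
3. cons(cons(cons(e, cons(e, c)), cons(e, cons(k(cons(cons(c, cons(e, c)), cons(c, c)), g(e, cons(e, cons(e, c)))), k(cons(cons(e, e), e), c)))), e)  →  cons(cons(cons(e, cons(e, c)), cons(e, cons(g(e, cons(e, cons(e, c))), k(cons(cons(e, e), e), c)))), e)   [R1 at 1.2.2.1]
4. cons(cons(cons(e, cons(e, c)), cons(e, cons(g(e, cons(e, cons(e, c))), k(cons(cons(e, e), e), c)))), e)  →  cons(cons(cons(e, cons(e, c)), cons(e, cons(e, k(cons(cons(e, e), e), c)))), e)   [R3 at 1.2.2.1]
5. cons(cons(cons(e, cons(e, c)), cons(e, cons(e, k(cons(cons(e, e), e), c)))), e)  →  cons(cons(cons(e, cons(e, c)), cons(e, cons(e, c))), e)   [R2 at 1.2.2.2]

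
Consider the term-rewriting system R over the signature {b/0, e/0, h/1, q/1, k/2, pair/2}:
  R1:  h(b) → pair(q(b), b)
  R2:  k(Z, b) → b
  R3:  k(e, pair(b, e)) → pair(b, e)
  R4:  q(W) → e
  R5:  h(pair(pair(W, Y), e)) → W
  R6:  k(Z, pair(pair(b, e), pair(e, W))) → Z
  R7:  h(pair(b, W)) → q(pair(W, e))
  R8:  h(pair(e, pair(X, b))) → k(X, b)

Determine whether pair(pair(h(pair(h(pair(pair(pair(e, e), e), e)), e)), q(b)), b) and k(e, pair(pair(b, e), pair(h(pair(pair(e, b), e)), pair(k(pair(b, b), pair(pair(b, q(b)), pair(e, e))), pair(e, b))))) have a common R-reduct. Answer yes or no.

Reduce t₁ = pair(pair(h(pair(h(pair(pair(pair(e, e), e), e)), e)), q(b)), b):
1. pair(pair(h(pair(h(pair(pair(pair(e, e), e), e)), e)), q(b)), b)  →  pair(pair(h(pair(pair(e, e), e)), q(b)), b)   [R5 at 1.1.1.1]
2. pair(pair(h(pair(pair(e, e), e)), q(b)), b)  →  pair(pair(e, q(b)), b)   [R5 at 1.1]
3. pair(pair(e, q(b)), b)  →  pair(pair(e, e), b)   [R4 at 1.2]

Reduce t₂ = k(e, pair(pair(b, e), pair(h(pair(pair(e, b), e)), pair(k(pair(b, b), pair(pair(b, q(b)), pair(e, e))), pair(e, b))))):
1. k(e, pair(pair(b, e), pair(h(pair(pair(e, b), e)), pair(k(pair(b, b), pair(pair(b, q(b)), pair(e, e))), pair(e, b)))))  →  k(e, pair(pair(b, e), pair(e, pair(k(pair(b, b), pair(pair(b, q(b)), pair(e, e))), pair(e, b)))))   [R5 at 2.2.1]
2. k(e, pair(pair(b, e), pair(e, pair(k(pair(b, b), pair(pair(b, q(b)), pair(e, e))), pair(e, b)))))  →  e   [R6 at ε]

no — NF(t₁) = pair(pair(e, e), b), NF(t₂) = e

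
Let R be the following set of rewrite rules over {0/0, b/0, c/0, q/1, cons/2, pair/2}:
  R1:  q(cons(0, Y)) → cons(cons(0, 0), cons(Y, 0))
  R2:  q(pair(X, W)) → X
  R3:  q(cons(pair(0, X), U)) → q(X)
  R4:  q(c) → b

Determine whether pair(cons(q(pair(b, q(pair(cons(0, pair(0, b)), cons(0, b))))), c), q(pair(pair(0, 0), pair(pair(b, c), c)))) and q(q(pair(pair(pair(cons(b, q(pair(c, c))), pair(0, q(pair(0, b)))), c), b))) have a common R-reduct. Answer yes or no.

yes — NF(t₁) = pair(cons(b, c), pair(0, 0)), NF(t₂) = pair(cons(b, c), pair(0, 0))

Reduce t₁ = pair(cons(q(pair(b, q(pair(cons(0, pair(0, b)), cons(0, b))))), c), q(pair(pair(0, 0), pair(pair(b, c), c)))):
1. pair(cons(q(pair(b, q(pair(cons(0, pair(0, b)), cons(0, b))))), c), q(pair(pair(0, 0), pair(pair(b, c), c))))  →  pair(cons(b, c), q(pair(pair(0, 0), pair(pair(b, c), c))))   [R2 at 1.1]
2. pair(cons(b, c), q(pair(pair(0, 0), pair(pair(b, c), c))))  →  pair(cons(b, c), pair(0, 0))   [R2 at 2]

Reduce t₂ = q(q(pair(pair(pair(cons(b, q(pair(c, c))), pair(0, q(pair(0, b)))), c), b))):
1. q(q(pair(pair(pair(cons(b, q(pair(c, c))), pair(0, q(pair(0, b)))), c), b)))  →  q(pair(pair(cons(b, q(pair(c, c))), pair(0, q(pair(0, b)))), c))   [R2 at 1]
2. q(pair(pair(cons(b, q(pair(c, c))), pair(0, q(pair(0, b)))), c))  →  pair(cons(b, q(pair(c, c))), pair(0, q(pair(0, b))))   [R2 at ε]
3. pair(cons(b, q(pair(c, c))), pair(0, q(pair(0, b))))  →  pair(cons(b, c), pair(0, q(pair(0, b))))   [R2 at 1.2]
4. pair(cons(b, c), pair(0, q(pair(0, b))))  →  pair(cons(b, c), pair(0, 0))   [R2 at 2.2]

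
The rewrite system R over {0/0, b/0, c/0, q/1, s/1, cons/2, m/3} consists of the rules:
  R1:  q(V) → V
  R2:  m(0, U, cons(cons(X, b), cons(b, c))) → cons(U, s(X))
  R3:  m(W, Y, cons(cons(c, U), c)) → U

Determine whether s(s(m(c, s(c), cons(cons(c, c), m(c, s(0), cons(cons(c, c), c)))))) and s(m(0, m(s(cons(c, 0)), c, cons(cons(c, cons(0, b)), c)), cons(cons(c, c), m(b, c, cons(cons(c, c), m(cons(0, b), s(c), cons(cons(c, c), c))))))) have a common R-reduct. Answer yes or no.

no — NF(t₁) = s(s(c)), NF(t₂) = s(c)

Reduce t₁ = s(s(m(c, s(c), cons(cons(c, c), m(c, s(0), cons(cons(c, c), c)))))):
1. s(s(m(c, s(c), cons(cons(c, c), m(c, s(0), cons(cons(c, c), c))))))  →  s(s(m(c, s(c), cons(cons(c, c), c))))   [R3 at 1.1.3.2]
2. s(s(m(c, s(c), cons(cons(c, c), c))))  →  s(s(c))   [R3 at 1.1]

Reduce t₂ = s(m(0, m(s(cons(c, 0)), c, cons(cons(c, cons(0, b)), c)), cons(cons(c, c), m(b, c, cons(cons(c, c), m(cons(0, b), s(c), cons(cons(c, c), c))))))):
1. s(m(0, m(s(cons(c, 0)), c, cons(cons(c, cons(0, b)), c)), cons(cons(c, c), m(b, c, cons(cons(c, c), m(cons(0, b), s(c), cons(cons(c, c), c)))))))  →  s(m(0, cons(0, b), cons(cons(c, c), m(b, c, cons(cons(c, c), m(cons(0, b), s(c), cons(cons(c, c), c)))))))   [R3 at 1.2]
2. s(m(0, cons(0, b), cons(cons(c, c), m(b, c, cons(cons(c, c), m(cons(0, b), s(c), cons(cons(c, c), c)))))))  →  s(m(0, cons(0, b), cons(cons(c, c), m(b, c, cons(cons(c, c), c)))))   [R3 at 1.3.2.3.2]
3. s(m(0, cons(0, b), cons(cons(c, c), m(b, c, cons(cons(c, c), c)))))  →  s(m(0, cons(0, b), cons(cons(c, c), c)))   [R3 at 1.3.2]
4. s(m(0, cons(0, b), cons(cons(c, c), c)))  →  s(c)   [R3 at 1]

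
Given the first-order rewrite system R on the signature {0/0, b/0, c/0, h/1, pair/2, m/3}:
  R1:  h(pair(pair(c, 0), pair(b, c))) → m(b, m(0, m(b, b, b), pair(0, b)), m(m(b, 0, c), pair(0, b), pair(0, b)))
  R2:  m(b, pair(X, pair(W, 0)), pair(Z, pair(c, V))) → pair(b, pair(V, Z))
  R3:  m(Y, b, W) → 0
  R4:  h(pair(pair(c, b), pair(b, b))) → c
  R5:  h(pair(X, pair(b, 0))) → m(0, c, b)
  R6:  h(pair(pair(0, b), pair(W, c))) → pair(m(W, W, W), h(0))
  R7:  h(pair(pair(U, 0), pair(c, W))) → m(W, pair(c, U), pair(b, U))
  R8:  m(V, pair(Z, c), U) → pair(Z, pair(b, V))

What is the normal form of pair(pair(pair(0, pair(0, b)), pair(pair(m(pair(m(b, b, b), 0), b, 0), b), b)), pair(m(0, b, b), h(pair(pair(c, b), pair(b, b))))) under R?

pair(pair(pair(0, pair(0, b)), pair(pair(0, b), b)), pair(0, c))

1. pair(pair(pair(0, pair(0, b)), pair(pair(m(pair(m(b, b, b), 0), b, 0), b), b)), pair(m(0, b, b), h(pair(pair(c, b), pair(b, b)))))  →  pair(pair(pair(0, pair(0, b)), pair(pair(0, b), b)), pair(m(0, b, b), h(pair(pair(c, b), pair(b, b)))))   [R3 at 1.2.1.1]
2. pair(pair(pair(0, pair(0, b)), pair(pair(0, b), b)), pair(m(0, b, b), h(pair(pair(c, b), pair(b, b)))))  →  pair(pair(pair(0, pair(0, b)), pair(pair(0, b), b)), pair(0, h(pair(pair(c, b), pair(b, b)))))   [R3 at 2.1]
3. pair(pair(pair(0, pair(0, b)), pair(pair(0, b), b)), pair(0, h(pair(pair(c, b), pair(b, b)))))  →  pair(pair(pair(0, pair(0, b)), pair(pair(0, b), b)), pair(0, c))   [R4 at 2.2]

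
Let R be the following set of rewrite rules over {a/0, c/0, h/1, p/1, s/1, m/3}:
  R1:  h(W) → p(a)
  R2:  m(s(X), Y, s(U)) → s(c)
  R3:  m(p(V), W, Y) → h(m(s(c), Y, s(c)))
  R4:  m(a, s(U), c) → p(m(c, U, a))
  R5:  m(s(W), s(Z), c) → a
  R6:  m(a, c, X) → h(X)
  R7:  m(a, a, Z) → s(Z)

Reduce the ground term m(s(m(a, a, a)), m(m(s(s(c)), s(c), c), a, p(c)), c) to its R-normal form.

1. m(s(m(a, a, a)), m(m(s(s(c)), s(c), c), a, p(c)), c)  →  m(s(s(a)), m(m(s(s(c)), s(c), c), a, p(c)), c)   [R7 at 1.1]
2. m(s(s(a)), m(m(s(s(c)), s(c), c), a, p(c)), c)  →  m(s(s(a)), m(a, a, p(c)), c)   [R5 at 2.1]
3. m(s(s(a)), m(a, a, p(c)), c)  →  m(s(s(a)), s(p(c)), c)   [R7 at 2]
4. m(s(s(a)), s(p(c)), c)  →  a   [R5 at ε]

a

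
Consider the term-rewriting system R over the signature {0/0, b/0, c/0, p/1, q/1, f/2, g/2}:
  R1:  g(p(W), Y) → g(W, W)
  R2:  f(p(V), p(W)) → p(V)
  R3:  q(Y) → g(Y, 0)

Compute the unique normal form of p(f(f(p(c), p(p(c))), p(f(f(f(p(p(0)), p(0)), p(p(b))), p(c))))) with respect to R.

p(p(c))

1. p(f(f(p(c), p(p(c))), p(f(f(f(p(p(0)), p(0)), p(p(b))), p(c)))))  →  p(f(p(c), p(f(f(f(p(p(0)), p(0)), p(p(b))), p(c)))))   [R2 at 1.1]
2. p(f(p(c), p(f(f(f(p(p(0)), p(0)), p(p(b))), p(c)))))  →  p(p(c))   [R2 at 1]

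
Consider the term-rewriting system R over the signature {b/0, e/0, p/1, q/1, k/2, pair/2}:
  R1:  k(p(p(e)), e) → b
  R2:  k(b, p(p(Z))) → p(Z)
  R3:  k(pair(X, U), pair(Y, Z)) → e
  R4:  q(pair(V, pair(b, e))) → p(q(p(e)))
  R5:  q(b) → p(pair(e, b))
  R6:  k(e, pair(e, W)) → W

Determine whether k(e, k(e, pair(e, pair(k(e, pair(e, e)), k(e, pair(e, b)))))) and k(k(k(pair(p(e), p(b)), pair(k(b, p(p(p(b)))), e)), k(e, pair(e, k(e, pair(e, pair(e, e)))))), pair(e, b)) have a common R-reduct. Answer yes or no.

Reduce t₁ = k(e, k(e, pair(e, pair(k(e, pair(e, e)), k(e, pair(e, b)))))):
1. k(e, k(e, pair(e, pair(k(e, pair(e, e)), k(e, pair(e, b))))))  →  k(e, pair(k(e, pair(e, e)), k(e, pair(e, b))))   [R6 at 2]
2. k(e, pair(k(e, pair(e, e)), k(e, pair(e, b))))  →  k(e, pair(e, k(e, pair(e, b))))   [R6 at 2.1]
3. k(e, pair(e, k(e, pair(e, b))))  →  k(e, pair(e, b))   [R6 at ε]
4. k(e, pair(e, b))  →  b   [R6 at ε]

Reduce t₂ = k(k(k(pair(p(e), p(b)), pair(k(b, p(p(p(b)))), e)), k(e, pair(e, k(e, pair(e, pair(e, e)))))), pair(e, b)):
1. k(k(k(pair(p(e), p(b)), pair(k(b, p(p(p(b)))), e)), k(e, pair(e, k(e, pair(e, pair(e, e)))))), pair(e, b))  →  k(k(e, k(e, pair(e, k(e, pair(e, pair(e, e)))))), pair(e, b))   [R3 at 1.1]
2. k(k(e, k(e, pair(e, k(e, pair(e, pair(e, e)))))), pair(e, b))  →  k(k(e, k(e, pair(e, pair(e, e)))), pair(e, b))   [R6 at 1.2]
3. k(k(e, k(e, pair(e, pair(e, e)))), pair(e, b))  →  k(k(e, pair(e, e)), pair(e, b))   [R6 at 1.2]
4. k(k(e, pair(e, e)), pair(e, b))  →  k(e, pair(e, b))   [R6 at 1]
5. k(e, pair(e, b))  →  b   [R6 at ε]

yes — NF(t₁) = b, NF(t₂) = b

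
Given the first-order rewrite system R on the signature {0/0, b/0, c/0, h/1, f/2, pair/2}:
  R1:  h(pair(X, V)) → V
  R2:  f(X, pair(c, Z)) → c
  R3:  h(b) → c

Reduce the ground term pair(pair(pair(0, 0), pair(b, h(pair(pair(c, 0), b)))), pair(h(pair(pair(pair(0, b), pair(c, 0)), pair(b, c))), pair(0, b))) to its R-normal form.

pair(pair(pair(0, 0), pair(b, b)), pair(pair(b, c), pair(0, b)))

1. pair(pair(pair(0, 0), pair(b, h(pair(pair(c, 0), b)))), pair(h(pair(pair(pair(0, b), pair(c, 0)), pair(b, c))), pair(0, b)))  →  pair(pair(pair(0, 0), pair(b, b)), pair(h(pair(pair(pair(0, b), pair(c, 0)), pair(b, c))), pair(0, b)))   [R1 at 1.2.2]
2. pair(pair(pair(0, 0), pair(b, b)), pair(h(pair(pair(pair(0, b), pair(c, 0)), pair(b, c))), pair(0, b)))  →  pair(pair(pair(0, 0), pair(b, b)), pair(pair(b, c), pair(0, b)))   [R1 at 2.1]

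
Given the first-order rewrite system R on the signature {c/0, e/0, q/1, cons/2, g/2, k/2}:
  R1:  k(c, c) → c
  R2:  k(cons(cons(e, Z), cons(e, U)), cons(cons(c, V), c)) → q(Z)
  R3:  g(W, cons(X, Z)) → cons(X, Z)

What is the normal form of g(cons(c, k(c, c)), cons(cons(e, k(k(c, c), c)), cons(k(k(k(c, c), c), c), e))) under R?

cons(cons(e, c), cons(c, e))

1. g(cons(c, k(c, c)), cons(cons(e, k(k(c, c), c)), cons(k(k(k(c, c), c), c), e)))  →  cons(cons(e, k(k(c, c), c)), cons(k(k(k(c, c), c), c), e))   [R3 at ε]
2. cons(cons(e, k(k(c, c), c)), cons(k(k(k(c, c), c), c), e))  →  cons(cons(e, k(c, c)), cons(k(k(k(c, c), c), c), e))   [R1 at 1.2.1]
3. cons(cons(e, k(c, c)), cons(k(k(k(c, c), c), c), e))  →  cons(cons(e, c), cons(k(k(k(c, c), c), c), e))   [R1 at 1.2]
4. cons(cons(e, c), cons(k(k(k(c, c), c), c), e))  →  cons(cons(e, c), cons(k(k(c, c), c), e))   [R1 at 2.1.1.1]
5. cons(cons(e, c), cons(k(k(c, c), c), e))  →  cons(cons(e, c), cons(k(c, c), e))   [R1 at 2.1.1]
6. cons(cons(e, c), cons(k(c, c), e))  →  cons(cons(e, c), cons(c, e))   [R1 at 2.1]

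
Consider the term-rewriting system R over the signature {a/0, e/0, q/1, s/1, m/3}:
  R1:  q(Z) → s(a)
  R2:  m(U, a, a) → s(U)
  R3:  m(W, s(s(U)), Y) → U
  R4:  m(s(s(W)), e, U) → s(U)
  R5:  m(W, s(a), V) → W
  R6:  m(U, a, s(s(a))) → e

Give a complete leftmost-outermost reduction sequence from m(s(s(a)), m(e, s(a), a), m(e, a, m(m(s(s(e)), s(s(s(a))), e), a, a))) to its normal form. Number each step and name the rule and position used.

s(e)

1. m(s(s(a)), m(e, s(a), a), m(e, a, m(m(s(s(e)), s(s(s(a))), e), a, a)))  →  m(s(s(a)), e, m(e, a, m(m(s(s(e)), s(s(s(a))), e), a, a)))   [R5 at 2]
2. m(s(s(a)), e, m(e, a, m(m(s(s(e)), s(s(s(a))), e), a, a)))  →  s(m(e, a, m(m(s(s(e)), s(s(s(a))), e), a, a)))   [R4 at ε]
3. s(m(e, a, m(m(s(s(e)), s(s(s(a))), e), a, a)))  →  s(m(e, a, s(m(s(s(e)), s(s(s(a))), e))))   [R2 at 1.3]
4. s(m(e, a, s(m(s(s(e)), s(s(s(a))), e))))  →  s(m(e, a, s(s(a))))   [R3 at 1.3.1]
5. s(m(e, a, s(s(a))))  →  s(e)   [R6 at 1]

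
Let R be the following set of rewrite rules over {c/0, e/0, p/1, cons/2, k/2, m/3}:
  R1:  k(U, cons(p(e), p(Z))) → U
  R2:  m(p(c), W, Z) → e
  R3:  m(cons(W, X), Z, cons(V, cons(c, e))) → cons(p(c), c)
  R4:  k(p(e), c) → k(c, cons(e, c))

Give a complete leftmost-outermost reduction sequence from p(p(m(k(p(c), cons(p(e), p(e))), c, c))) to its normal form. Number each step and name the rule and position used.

p(p(e))

1. p(p(m(k(p(c), cons(p(e), p(e))), c, c)))  →  p(p(m(p(c), c, c)))   [R1 at 1.1.1]
2. p(p(m(p(c), c, c)))  →  p(p(e))   [R2 at 1.1]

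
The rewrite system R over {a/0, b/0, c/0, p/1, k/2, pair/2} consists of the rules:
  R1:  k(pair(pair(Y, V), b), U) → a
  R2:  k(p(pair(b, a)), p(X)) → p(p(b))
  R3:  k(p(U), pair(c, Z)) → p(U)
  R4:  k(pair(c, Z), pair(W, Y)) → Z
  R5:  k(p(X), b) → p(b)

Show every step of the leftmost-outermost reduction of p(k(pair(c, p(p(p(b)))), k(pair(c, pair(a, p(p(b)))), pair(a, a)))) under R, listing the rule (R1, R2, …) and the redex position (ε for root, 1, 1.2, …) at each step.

1. p(k(pair(c, p(p(p(b)))), k(pair(c, pair(a, p(p(b)))), pair(a, a))))  →  p(k(pair(c, p(p(p(b)))), pair(a, p(p(b)))))   [R4 at 1.2]
2. p(k(pair(c, p(p(p(b)))), pair(a, p(p(b)))))  →  p(p(p(p(b))))   [R4 at 1]

p(p(p(p(b))))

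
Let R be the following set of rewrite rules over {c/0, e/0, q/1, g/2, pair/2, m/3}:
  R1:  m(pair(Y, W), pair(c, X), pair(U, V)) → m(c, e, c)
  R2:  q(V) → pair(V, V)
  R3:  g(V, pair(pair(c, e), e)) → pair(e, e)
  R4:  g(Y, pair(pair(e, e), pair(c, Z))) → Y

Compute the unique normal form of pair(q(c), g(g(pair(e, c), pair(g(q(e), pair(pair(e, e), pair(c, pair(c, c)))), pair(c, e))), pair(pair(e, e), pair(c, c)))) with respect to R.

1. pair(q(c), g(g(pair(e, c), pair(g(q(e), pair(pair(e, e), pair(c, pair(c, c)))), pair(c, e))), pair(pair(e, e), pair(c, c))))  →  pair(pair(c, c), g(g(pair(e, c), pair(g(q(e), pair(pair(e, e), pair(c, pair(c, c)))), pair(c, e))), pair(pair(e, e), pair(c, c))))   [R2 at 1]
2. pair(pair(c, c), g(g(pair(e, c), pair(g(q(e), pair(pair(e, e), pair(c, pair(c, c)))), pair(c, e))), pair(pair(e, e), pair(c, c))))  →  pair(pair(c, c), g(pair(e, c), pair(g(q(e), pair(pair(e, e), pair(c, pair(c, c)))), pair(c, e))))   [R4 at 2]
3. pair(pair(c, c), g(pair(e, c), pair(g(q(e), pair(pair(e, e), pair(c, pair(c, c)))), pair(c, e))))  →  pair(pair(c, c), g(pair(e, c), pair(q(e), pair(c, e))))   [R4 at 2.2.1]
4. pair(pair(c, c), g(pair(e, c), pair(q(e), pair(c, e))))  →  pair(pair(c, c), g(pair(e, c), pair(pair(e, e), pair(c, e))))   [R2 at 2.2.1]
5. pair(pair(c, c), g(pair(e, c), pair(pair(e, e), pair(c, e))))  →  pair(pair(c, c), pair(e, c))   [R4 at 2]

pair(pair(c, c), pair(e, c))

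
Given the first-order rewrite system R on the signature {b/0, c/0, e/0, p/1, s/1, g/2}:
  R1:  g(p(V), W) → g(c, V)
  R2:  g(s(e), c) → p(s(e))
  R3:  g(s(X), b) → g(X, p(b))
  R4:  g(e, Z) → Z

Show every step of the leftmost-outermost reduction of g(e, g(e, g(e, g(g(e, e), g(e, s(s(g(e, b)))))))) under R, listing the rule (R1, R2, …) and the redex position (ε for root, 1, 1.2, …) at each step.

s(s(b))

1. g(e, g(e, g(e, g(g(e, e), g(e, s(s(g(e, b))))))))  →  g(e, g(e, g(g(e, e), g(e, s(s(g(e, b)))))))   [R4 at ε]
2. g(e, g(e, g(g(e, e), g(e, s(s(g(e, b)))))))  →  g(e, g(g(e, e), g(e, s(s(g(e, b))))))   [R4 at ε]
3. g(e, g(g(e, e), g(e, s(s(g(e, b))))))  →  g(g(e, e), g(e, s(s(g(e, b)))))   [R4 at ε]
4. g(g(e, e), g(e, s(s(g(e, b)))))  →  g(e, g(e, s(s(g(e, b)))))   [R4 at 1]
5. g(e, g(e, s(s(g(e, b)))))  →  g(e, s(s(g(e, b))))   [R4 at ε]
6. g(e, s(s(g(e, b))))  →  s(s(g(e, b)))   [R4 at ε]
7. s(s(g(e, b)))  →  s(s(b))   [R4 at 1.1]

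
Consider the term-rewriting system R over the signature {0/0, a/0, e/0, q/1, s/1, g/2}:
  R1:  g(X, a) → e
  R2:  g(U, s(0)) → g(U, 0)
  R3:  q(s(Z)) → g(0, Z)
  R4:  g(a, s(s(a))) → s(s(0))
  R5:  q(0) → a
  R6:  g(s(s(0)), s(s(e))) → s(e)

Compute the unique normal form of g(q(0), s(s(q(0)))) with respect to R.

s(s(0))

1. g(q(0), s(s(q(0))))  →  g(a, s(s(q(0))))   [R5 at 1]
2. g(a, s(s(q(0))))  →  g(a, s(s(a)))   [R5 at 2.1.1]
3. g(a, s(s(a)))  →  s(s(0))   [R4 at ε]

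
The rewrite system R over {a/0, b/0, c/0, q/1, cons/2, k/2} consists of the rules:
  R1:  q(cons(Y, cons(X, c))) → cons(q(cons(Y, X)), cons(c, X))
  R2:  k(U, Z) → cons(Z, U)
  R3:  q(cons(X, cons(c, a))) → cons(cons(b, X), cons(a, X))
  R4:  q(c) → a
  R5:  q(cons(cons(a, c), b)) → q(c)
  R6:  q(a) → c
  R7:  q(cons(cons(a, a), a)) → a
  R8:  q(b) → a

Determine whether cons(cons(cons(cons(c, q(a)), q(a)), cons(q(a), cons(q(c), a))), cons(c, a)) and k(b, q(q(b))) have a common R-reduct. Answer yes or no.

no — NF(t₁) = cons(cons(cons(cons(c, c), c), cons(c, cons(a, a))), cons(c, a)), NF(t₂) = cons(c, b)

Reduce t₁ = cons(cons(cons(cons(c, q(a)), q(a)), cons(q(a), cons(q(c), a))), cons(c, a)):
1. cons(cons(cons(cons(c, q(a)), q(a)), cons(q(a), cons(q(c), a))), cons(c, a))  →  cons(cons(cons(cons(c, c), q(a)), cons(q(a), cons(q(c), a))), cons(c, a))   [R6 at 1.1.1.2]
2. cons(cons(cons(cons(c, c), q(a)), cons(q(a), cons(q(c), a))), cons(c, a))  →  cons(cons(cons(cons(c, c), c), cons(q(a), cons(q(c), a))), cons(c, a))   [R6 at 1.1.2]
3. cons(cons(cons(cons(c, c), c), cons(q(a), cons(q(c), a))), cons(c, a))  →  cons(cons(cons(cons(c, c), c), cons(c, cons(q(c), a))), cons(c, a))   [R6 at 1.2.1]
4. cons(cons(cons(cons(c, c), c), cons(c, cons(q(c), a))), cons(c, a))  →  cons(cons(cons(cons(c, c), c), cons(c, cons(a, a))), cons(c, a))   [R4 at 1.2.2.1]

Reduce t₂ = k(b, q(q(b))):
1. k(b, q(q(b)))  →  cons(q(q(b)), b)   [R2 at ε]
2. cons(q(q(b)), b)  →  cons(q(a), b)   [R8 at 1.1]
3. cons(q(a), b)  →  cons(c, b)   [R6 at 1]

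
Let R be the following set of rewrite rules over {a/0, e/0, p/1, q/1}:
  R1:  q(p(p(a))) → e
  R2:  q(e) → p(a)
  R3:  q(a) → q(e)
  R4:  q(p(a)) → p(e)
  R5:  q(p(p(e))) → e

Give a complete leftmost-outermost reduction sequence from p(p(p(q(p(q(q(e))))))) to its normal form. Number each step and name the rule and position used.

1. p(p(p(q(p(q(q(e)))))))  →  p(p(p(q(p(q(p(a)))))))   [R2 at 1.1.1.1.1.1]
2. p(p(p(q(p(q(p(a)))))))  →  p(p(p(q(p(p(e))))))   [R4 at 1.1.1.1.1]
3. p(p(p(q(p(p(e))))))  →  p(p(p(e)))   [R5 at 1.1.1]

p(p(p(e)))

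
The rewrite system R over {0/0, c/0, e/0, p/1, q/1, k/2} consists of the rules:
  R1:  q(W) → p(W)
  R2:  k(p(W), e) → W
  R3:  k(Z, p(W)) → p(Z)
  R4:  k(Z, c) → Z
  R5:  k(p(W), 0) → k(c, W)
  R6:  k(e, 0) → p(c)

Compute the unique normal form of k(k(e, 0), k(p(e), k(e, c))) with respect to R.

c

1. k(k(e, 0), k(p(e), k(e, c)))  →  k(p(c), k(p(e), k(e, c)))   [R6 at 1]
2. k(p(c), k(p(e), k(e, c)))  →  k(p(c), k(p(e), e))   [R4 at 2.2]
3. k(p(c), k(p(e), e))  →  k(p(c), e)   [R2 at 2]
4. k(p(c), e)  →  c   [R2 at ε]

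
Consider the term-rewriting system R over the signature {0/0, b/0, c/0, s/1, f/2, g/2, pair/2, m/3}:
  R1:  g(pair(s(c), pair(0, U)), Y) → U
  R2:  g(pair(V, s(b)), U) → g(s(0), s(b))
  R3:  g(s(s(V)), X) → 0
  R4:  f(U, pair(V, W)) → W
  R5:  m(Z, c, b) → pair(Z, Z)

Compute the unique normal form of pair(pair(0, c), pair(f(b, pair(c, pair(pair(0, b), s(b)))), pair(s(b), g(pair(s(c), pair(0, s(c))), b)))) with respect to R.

1. pair(pair(0, c), pair(f(b, pair(c, pair(pair(0, b), s(b)))), pair(s(b), g(pair(s(c), pair(0, s(c))), b))))  →  pair(pair(0, c), pair(pair(pair(0, b), s(b)), pair(s(b), g(pair(s(c), pair(0, s(c))), b))))   [R4 at 2.1]
2. pair(pair(0, c), pair(pair(pair(0, b), s(b)), pair(s(b), g(pair(s(c), pair(0, s(c))), b))))  →  pair(pair(0, c), pair(pair(pair(0, b), s(b)), pair(s(b), s(c))))   [R1 at 2.2.2]

pair(pair(0, c), pair(pair(pair(0, b), s(b)), pair(s(b), s(c))))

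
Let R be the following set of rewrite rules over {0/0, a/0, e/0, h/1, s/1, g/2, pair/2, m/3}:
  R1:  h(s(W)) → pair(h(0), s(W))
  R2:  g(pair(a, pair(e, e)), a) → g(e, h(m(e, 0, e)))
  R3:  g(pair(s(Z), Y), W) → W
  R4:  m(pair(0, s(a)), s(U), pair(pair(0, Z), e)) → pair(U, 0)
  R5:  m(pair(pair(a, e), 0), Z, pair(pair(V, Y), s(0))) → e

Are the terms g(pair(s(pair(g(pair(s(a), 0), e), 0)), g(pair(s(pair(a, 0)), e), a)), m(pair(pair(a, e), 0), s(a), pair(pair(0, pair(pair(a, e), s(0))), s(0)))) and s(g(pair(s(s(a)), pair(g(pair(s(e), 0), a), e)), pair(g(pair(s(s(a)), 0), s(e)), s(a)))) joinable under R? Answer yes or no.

no — NF(t₁) = e, NF(t₂) = s(pair(s(e), s(a)))

Reduce t₁ = g(pair(s(pair(g(pair(s(a), 0), e), 0)), g(pair(s(pair(a, 0)), e), a)), m(pair(pair(a, e), 0), s(a), pair(pair(0, pair(pair(a, e), s(0))), s(0)))):
1. g(pair(s(pair(g(pair(s(a), 0), e), 0)), g(pair(s(pair(a, 0)), e), a)), m(pair(pair(a, e), 0), s(a), pair(pair(0, pair(pair(a, e), s(0))), s(0))))  →  m(pair(pair(a, e), 0), s(a), pair(pair(0, pair(pair(a, e), s(0))), s(0)))   [R3 at ε]
2. m(pair(pair(a, e), 0), s(a), pair(pair(0, pair(pair(a, e), s(0))), s(0)))  →  e   [R5 at ε]

Reduce t₂ = s(g(pair(s(s(a)), pair(g(pair(s(e), 0), a), e)), pair(g(pair(s(s(a)), 0), s(e)), s(a)))):
1. s(g(pair(s(s(a)), pair(g(pair(s(e), 0), a), e)), pair(g(pair(s(s(a)), 0), s(e)), s(a))))  →  s(pair(g(pair(s(s(a)), 0), s(e)), s(a)))   [R3 at 1]
2. s(pair(g(pair(s(s(a)), 0), s(e)), s(a)))  →  s(pair(s(e), s(a)))   [R3 at 1.1]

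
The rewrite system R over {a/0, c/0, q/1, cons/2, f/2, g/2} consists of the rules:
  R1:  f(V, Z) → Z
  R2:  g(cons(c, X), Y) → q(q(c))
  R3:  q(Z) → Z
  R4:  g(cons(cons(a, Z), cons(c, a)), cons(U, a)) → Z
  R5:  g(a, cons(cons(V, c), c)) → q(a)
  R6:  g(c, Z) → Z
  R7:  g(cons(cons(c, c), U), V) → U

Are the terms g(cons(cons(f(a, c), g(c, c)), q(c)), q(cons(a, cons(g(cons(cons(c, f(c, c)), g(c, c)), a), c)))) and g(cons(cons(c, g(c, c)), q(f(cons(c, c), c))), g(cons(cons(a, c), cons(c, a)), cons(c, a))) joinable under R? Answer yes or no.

yes — NF(t₁) = c, NF(t₂) = c

Reduce t₁ = g(cons(cons(f(a, c), g(c, c)), q(c)), q(cons(a, cons(g(cons(cons(c, f(c, c)), g(c, c)), a), c)))):
1. g(cons(cons(f(a, c), g(c, c)), q(c)), q(cons(a, cons(g(cons(cons(c, f(c, c)), g(c, c)), a), c))))  →  g(cons(cons(c, g(c, c)), q(c)), q(cons(a, cons(g(cons(cons(c, f(c, c)), g(c, c)), a), c))))   [R1 at 1.1.1]
2. g(cons(cons(c, g(c, c)), q(c)), q(cons(a, cons(g(cons(cons(c, f(c, c)), g(c, c)), a), c))))  →  g(cons(cons(c, c), q(c)), q(cons(a, cons(g(cons(cons(c, f(c, c)), g(c, c)), a), c))))   [R6 at 1.1.2]
3. g(cons(cons(c, c), q(c)), q(cons(a, cons(g(cons(cons(c, f(c, c)), g(c, c)), a), c))))  →  q(c)   [R7 at ε]
4. q(c)  →  c   [R3 at ε]

Reduce t₂ = g(cons(cons(c, g(c, c)), q(f(cons(c, c), c))), g(cons(cons(a, c), cons(c, a)), cons(c, a))):
1. g(cons(cons(c, g(c, c)), q(f(cons(c, c), c))), g(cons(cons(a, c), cons(c, a)), cons(c, a)))  →  g(cons(cons(c, c), q(f(cons(c, c), c))), g(cons(cons(a, c), cons(c, a)), cons(c, a)))   [R6 at 1.1.2]
2. g(cons(cons(c, c), q(f(cons(c, c), c))), g(cons(cons(a, c), cons(c, a)), cons(c, a)))  →  q(f(cons(c, c), c))   [R7 at ε]
3. q(f(cons(c, c), c))  →  f(cons(c, c), c)   [R3 at ε]
4. f(cons(c, c), c)  →  c   [R1 at ε]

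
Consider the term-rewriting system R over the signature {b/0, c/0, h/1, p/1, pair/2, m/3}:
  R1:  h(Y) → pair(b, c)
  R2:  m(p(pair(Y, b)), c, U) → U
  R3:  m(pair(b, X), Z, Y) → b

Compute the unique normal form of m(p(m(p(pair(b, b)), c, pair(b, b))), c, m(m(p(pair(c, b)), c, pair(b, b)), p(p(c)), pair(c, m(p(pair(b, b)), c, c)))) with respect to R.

b

1. m(p(m(p(pair(b, b)), c, pair(b, b))), c, m(m(p(pair(c, b)), c, pair(b, b)), p(p(c)), pair(c, m(p(pair(b, b)), c, c))))  →  m(p(pair(b, b)), c, m(m(p(pair(c, b)), c, pair(b, b)), p(p(c)), pair(c, m(p(pair(b, b)), c, c))))   [R2 at 1.1]
2. m(p(pair(b, b)), c, m(m(p(pair(c, b)), c, pair(b, b)), p(p(c)), pair(c, m(p(pair(b, b)), c, c))))  →  m(m(p(pair(c, b)), c, pair(b, b)), p(p(c)), pair(c, m(p(pair(b, b)), c, c)))   [R2 at ε]
3. m(m(p(pair(c, b)), c, pair(b, b)), p(p(c)), pair(c, m(p(pair(b, b)), c, c)))  →  m(pair(b, b), p(p(c)), pair(c, m(p(pair(b, b)), c, c)))   [R2 at 1]
4. m(pair(b, b), p(p(c)), pair(c, m(p(pair(b, b)), c, c)))  →  b   [R3 at ε]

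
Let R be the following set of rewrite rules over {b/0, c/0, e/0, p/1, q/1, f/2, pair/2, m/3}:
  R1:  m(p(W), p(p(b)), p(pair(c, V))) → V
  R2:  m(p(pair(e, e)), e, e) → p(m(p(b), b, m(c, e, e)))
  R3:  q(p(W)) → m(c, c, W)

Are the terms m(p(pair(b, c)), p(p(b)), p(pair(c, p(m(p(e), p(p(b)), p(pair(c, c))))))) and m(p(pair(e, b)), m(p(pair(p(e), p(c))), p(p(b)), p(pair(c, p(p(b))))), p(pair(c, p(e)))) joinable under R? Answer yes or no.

no — NF(t₁) = p(c), NF(t₂) = p(e)

Reduce t₁ = m(p(pair(b, c)), p(p(b)), p(pair(c, p(m(p(e), p(p(b)), p(pair(c, c))))))):
1. m(p(pair(b, c)), p(p(b)), p(pair(c, p(m(p(e), p(p(b)), p(pair(c, c)))))))  →  p(m(p(e), p(p(b)), p(pair(c, c))))   [R1 at ε]
2. p(m(p(e), p(p(b)), p(pair(c, c))))  →  p(c)   [R1 at 1]

Reduce t₂ = m(p(pair(e, b)), m(p(pair(p(e), p(c))), p(p(b)), p(pair(c, p(p(b))))), p(pair(c, p(e)))):
1. m(p(pair(e, b)), m(p(pair(p(e), p(c))), p(p(b)), p(pair(c, p(p(b))))), p(pair(c, p(e))))  →  m(p(pair(e, b)), p(p(b)), p(pair(c, p(e))))   [R1 at 2]
2. m(p(pair(e, b)), p(p(b)), p(pair(c, p(e))))  →  p(e)   [R1 at ε]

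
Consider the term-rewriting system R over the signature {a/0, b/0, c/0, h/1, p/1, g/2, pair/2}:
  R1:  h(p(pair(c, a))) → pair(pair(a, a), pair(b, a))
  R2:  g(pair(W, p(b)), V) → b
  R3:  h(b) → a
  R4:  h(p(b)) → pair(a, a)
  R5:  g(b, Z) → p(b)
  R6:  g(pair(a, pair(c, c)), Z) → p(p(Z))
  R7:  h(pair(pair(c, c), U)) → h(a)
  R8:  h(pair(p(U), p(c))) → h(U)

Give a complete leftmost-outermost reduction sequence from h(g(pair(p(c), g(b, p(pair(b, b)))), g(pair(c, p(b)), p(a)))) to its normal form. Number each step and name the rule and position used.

a

1. h(g(pair(p(c), g(b, p(pair(b, b)))), g(pair(c, p(b)), p(a))))  →  h(g(pair(p(c), p(b)), g(pair(c, p(b)), p(a))))   [R5 at 1.1.2]
2. h(g(pair(p(c), p(b)), g(pair(c, p(b)), p(a))))  →  h(b)   [R2 at 1]
3. h(b)  →  a   [R3 at ε]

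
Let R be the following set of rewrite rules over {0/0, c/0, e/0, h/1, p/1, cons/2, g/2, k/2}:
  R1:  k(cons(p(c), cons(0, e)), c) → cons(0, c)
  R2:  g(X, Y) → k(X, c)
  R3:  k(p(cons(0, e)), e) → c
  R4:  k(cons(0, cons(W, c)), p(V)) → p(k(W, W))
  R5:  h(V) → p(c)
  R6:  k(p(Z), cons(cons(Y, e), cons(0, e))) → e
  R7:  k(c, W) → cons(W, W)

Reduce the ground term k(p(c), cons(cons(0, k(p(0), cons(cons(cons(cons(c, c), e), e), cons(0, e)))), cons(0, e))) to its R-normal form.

1. k(p(c), cons(cons(0, k(p(0), cons(cons(cons(cons(c, c), e), e), cons(0, e)))), cons(0, e)))  →  k(p(c), cons(cons(0, e), cons(0, e)))   [R6 at 2.1.2]
2. k(p(c), cons(cons(0, e), cons(0, e)))  →  e   [R6 at ε]

e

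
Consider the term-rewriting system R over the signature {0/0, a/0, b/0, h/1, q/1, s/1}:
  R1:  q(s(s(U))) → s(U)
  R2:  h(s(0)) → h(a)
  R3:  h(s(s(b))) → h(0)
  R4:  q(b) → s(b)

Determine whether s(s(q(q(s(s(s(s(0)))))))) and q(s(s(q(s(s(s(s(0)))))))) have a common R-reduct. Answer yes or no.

yes — NF(t₁) = s(s(s(s(0)))), NF(t₂) = s(s(s(s(0))))

Reduce t₁ = s(s(q(q(s(s(s(s(0)))))))):
1. s(s(q(q(s(s(s(s(0))))))))  →  s(s(q(s(s(s(0))))))   [R1 at 1.1.1]
2. s(s(q(s(s(s(0))))))  →  s(s(s(s(0))))   [R1 at 1.1]

Reduce t₂ = q(s(s(q(s(s(s(s(0)))))))):
1. q(s(s(q(s(s(s(s(0))))))))  →  s(q(s(s(s(s(0))))))   [R1 at ε]
2. s(q(s(s(s(s(0))))))  →  s(s(s(s(0))))   [R1 at 1]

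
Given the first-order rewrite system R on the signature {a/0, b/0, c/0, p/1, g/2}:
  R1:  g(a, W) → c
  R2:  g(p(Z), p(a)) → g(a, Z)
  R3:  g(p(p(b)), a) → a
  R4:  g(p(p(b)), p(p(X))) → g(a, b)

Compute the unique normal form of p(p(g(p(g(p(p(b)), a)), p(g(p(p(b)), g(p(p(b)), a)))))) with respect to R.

p(p(c))

1. p(p(g(p(g(p(p(b)), a)), p(g(p(p(b)), g(p(p(b)), a))))))  →  p(p(g(p(a), p(g(p(p(b)), g(p(p(b)), a))))))   [R3 at 1.1.1.1]
2. p(p(g(p(a), p(g(p(p(b)), g(p(p(b)), a))))))  →  p(p(g(p(a), p(g(p(p(b)), a)))))   [R3 at 1.1.2.1.2]
3. p(p(g(p(a), p(g(p(p(b)), a)))))  →  p(p(g(p(a), p(a))))   [R3 at 1.1.2.1]
4. p(p(g(p(a), p(a))))  →  p(p(g(a, a)))   [R2 at 1.1]
5. p(p(g(a, a)))  →  p(p(c))   [R1 at 1.1]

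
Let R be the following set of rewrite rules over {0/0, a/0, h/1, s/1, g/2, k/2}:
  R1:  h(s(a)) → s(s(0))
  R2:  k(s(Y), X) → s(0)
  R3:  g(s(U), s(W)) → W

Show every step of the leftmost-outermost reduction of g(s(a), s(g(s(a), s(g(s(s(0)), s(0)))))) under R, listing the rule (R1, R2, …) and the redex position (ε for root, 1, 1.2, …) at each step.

1. g(s(a), s(g(s(a), s(g(s(s(0)), s(0))))))  →  g(s(a), s(g(s(s(0)), s(0))))   [R3 at ε]
2. g(s(a), s(g(s(s(0)), s(0))))  →  g(s(s(0)), s(0))   [R3 at ε]
3. g(s(s(0)), s(0))  →  0   [R3 at ε]

0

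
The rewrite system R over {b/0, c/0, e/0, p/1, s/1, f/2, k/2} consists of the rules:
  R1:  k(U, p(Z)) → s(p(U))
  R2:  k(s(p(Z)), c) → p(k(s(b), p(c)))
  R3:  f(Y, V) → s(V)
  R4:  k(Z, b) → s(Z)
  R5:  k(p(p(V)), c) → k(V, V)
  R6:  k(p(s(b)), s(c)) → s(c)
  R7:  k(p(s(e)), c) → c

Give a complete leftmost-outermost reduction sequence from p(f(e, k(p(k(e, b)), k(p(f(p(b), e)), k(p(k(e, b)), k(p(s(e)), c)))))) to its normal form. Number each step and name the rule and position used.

p(s(c))

1. p(f(e, k(p(k(e, b)), k(p(f(p(b), e)), k(p(k(e, b)), k(p(s(e)), c))))))  →  p(s(k(p(k(e, b)), k(p(f(p(b), e)), k(p(k(e, b)), k(p(s(e)), c))))))   [R3 at 1]
2. p(s(k(p(k(e, b)), k(p(f(p(b), e)), k(p(k(e, b)), k(p(s(e)), c))))))  →  p(s(k(p(s(e)), k(p(f(p(b), e)), k(p(k(e, b)), k(p(s(e)), c))))))   [R4 at 1.1.1.1]
3. p(s(k(p(s(e)), k(p(f(p(b), e)), k(p(k(e, b)), k(p(s(e)), c))))))  →  p(s(k(p(s(e)), k(p(s(e)), k(p(k(e, b)), k(p(s(e)), c))))))   [R3 at 1.1.2.1.1]
4. p(s(k(p(s(e)), k(p(s(e)), k(p(k(e, b)), k(p(s(e)), c))))))  →  p(s(k(p(s(e)), k(p(s(e)), k(p(s(e)), k(p(s(e)), c))))))   [R4 at 1.1.2.2.1.1]
5. p(s(k(p(s(e)), k(p(s(e)), k(p(s(e)), k(p(s(e)), c))))))  →  p(s(k(p(s(e)), k(p(s(e)), k(p(s(e)), c)))))   [R7 at 1.1.2.2.2]
6. p(s(k(p(s(e)), k(p(s(e)), k(p(s(e)), c)))))  →  p(s(k(p(s(e)), k(p(s(e)), c))))   [R7 at 1.1.2.2]
7. p(s(k(p(s(e)), k(p(s(e)), c))))  →  p(s(k(p(s(e)), c)))   [R7 at 1.1.2]
8. p(s(k(p(s(e)), c)))  →  p(s(c))   [R7 at 1.1]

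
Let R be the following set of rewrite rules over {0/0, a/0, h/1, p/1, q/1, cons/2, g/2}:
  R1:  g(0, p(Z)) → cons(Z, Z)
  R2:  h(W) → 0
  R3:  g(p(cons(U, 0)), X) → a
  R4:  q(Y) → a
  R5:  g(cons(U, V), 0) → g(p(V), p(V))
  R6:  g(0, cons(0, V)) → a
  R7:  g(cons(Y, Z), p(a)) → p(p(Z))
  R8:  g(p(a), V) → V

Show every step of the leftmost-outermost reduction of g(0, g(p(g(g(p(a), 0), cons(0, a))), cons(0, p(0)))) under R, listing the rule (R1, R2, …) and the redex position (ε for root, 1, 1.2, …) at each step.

1. g(0, g(p(g(g(p(a), 0), cons(0, a))), cons(0, p(0))))  →  g(0, g(p(g(0, cons(0, a))), cons(0, p(0))))   [R8 at 2.1.1.1]
2. g(0, g(p(g(0, cons(0, a))), cons(0, p(0))))  →  g(0, g(p(a), cons(0, p(0))))   [R6 at 2.1.1]
3. g(0, g(p(a), cons(0, p(0))))  →  g(0, cons(0, p(0)))   [R8 at 2]
4. g(0, cons(0, p(0)))  →  a   [R6 at ε]

a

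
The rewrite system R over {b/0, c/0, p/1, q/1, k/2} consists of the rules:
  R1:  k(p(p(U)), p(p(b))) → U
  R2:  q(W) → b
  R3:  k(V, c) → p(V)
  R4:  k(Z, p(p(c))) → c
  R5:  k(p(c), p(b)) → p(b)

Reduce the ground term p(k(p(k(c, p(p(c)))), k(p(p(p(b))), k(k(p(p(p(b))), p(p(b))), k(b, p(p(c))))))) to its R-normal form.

p(p(b))

1. p(k(p(k(c, p(p(c)))), k(p(p(p(b))), k(k(p(p(p(b))), p(p(b))), k(b, p(p(c)))))))  →  p(k(p(c), k(p(p(p(b))), k(k(p(p(p(b))), p(p(b))), k(b, p(p(c)))))))   [R4 at 1.1.1]
2. p(k(p(c), k(p(p(p(b))), k(k(p(p(p(b))), p(p(b))), k(b, p(p(c)))))))  →  p(k(p(c), k(p(p(p(b))), k(p(b), k(b, p(p(c)))))))   [R1 at 1.2.2.1]
3. p(k(p(c), k(p(p(p(b))), k(p(b), k(b, p(p(c)))))))  →  p(k(p(c), k(p(p(p(b))), k(p(b), c))))   [R4 at 1.2.2.2]
4. p(k(p(c), k(p(p(p(b))), k(p(b), c))))  →  p(k(p(c), k(p(p(p(b))), p(p(b)))))   [R3 at 1.2.2]
5. p(k(p(c), k(p(p(p(b))), p(p(b)))))  →  p(k(p(c), p(b)))   [R1 at 1.2]
6. p(k(p(c), p(b)))  →  p(p(b))   [R5 at 1]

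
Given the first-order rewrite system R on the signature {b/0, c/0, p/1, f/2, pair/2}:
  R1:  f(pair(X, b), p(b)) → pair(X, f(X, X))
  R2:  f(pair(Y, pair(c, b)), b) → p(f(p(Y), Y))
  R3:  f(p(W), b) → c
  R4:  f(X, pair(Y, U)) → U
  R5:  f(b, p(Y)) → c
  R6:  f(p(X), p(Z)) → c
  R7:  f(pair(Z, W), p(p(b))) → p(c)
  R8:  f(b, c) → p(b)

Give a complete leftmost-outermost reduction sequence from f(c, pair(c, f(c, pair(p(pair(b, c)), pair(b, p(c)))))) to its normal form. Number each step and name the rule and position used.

1. f(c, pair(c, f(c, pair(p(pair(b, c)), pair(b, p(c))))))  →  f(c, pair(p(pair(b, c)), pair(b, p(c))))   [R4 at ε]
2. f(c, pair(p(pair(b, c)), pair(b, p(c))))  →  pair(b, p(c))   [R4 at ε]

pair(b, p(c))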